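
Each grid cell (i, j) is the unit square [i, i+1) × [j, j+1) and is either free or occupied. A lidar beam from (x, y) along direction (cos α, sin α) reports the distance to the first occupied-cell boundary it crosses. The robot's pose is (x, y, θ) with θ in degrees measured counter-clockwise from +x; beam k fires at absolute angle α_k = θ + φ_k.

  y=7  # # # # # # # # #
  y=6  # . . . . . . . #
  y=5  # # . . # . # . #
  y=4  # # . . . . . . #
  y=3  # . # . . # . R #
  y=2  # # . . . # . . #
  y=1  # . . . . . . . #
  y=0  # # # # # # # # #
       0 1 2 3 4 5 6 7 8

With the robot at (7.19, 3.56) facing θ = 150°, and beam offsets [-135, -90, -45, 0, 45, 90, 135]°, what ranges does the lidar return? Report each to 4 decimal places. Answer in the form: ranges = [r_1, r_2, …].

ranges = [0.8386, 1.6200, 1.4908, 2.8800, 1.2320, 2.9560, 2.6503]

beam 1: φ=-135°, α=15°
  d=(0.9659,0.2588)  start (7,3)  tX=0.8386 tY=1.7000  stride 1/|dx|=1.0353 1/|dy|=3.8637
    cross x-line → (8,3), t=0.8386 (wall)
  → r_1 = 0.8386
beam 2: φ=-90°, α=60°
  d=(0.5000,0.8660)  start (7,3)  tX=1.6200 tY=0.5081  stride 1/|dx|=2.0000 1/|dy|=1.1547
    cross y-line → (7,4), t=0.5081
    cross x-line → (8,4), t=1.6200 (wall)
  → r_2 = 1.6200
beam 3: φ=-45°, α=105°
  d=(-0.2588,0.9659)  start (7,3)  tX=0.7341 tY=0.4555  stride 1/|dx|=3.8637 1/|dy|=1.0353
    cross y-line → (7,4), t=0.4555
    cross x-line → (6,4), t=0.7341
    cross y-line → (6,5), t=1.4908 (wall)
  → r_3 = 1.4908
beam 4: φ=0°, α=150°
  d=(-0.8660,0.5000)  start (7,3)  tX=0.2194 tY=0.8800  stride 1/|dx|=1.1547 1/|dy|=2.0000
    cross x-line → (6,3), t=0.2194
    cross y-line → (6,4), t=0.8800
    cross x-line → (5,4), t=1.3741
    cross x-line → (4,4), t=2.5288
    cross y-line → (4,5), t=2.8800 (wall)
  → r_4 = 2.8800
beam 5: φ=45°, α=195°
  d=(-0.9659,-0.2588)  start (7,3)  tX=0.1967 tY=2.1637  stride 1/|dx|=1.0353 1/|dy|=3.8637
    cross x-line → (6,3), t=0.1967
    cross x-line → (5,3), t=1.2320 (wall)
  → r_5 = 1.2320
beam 6: φ=90°, α=240°
  d=(-0.5000,-0.8660)  start (7,3)  tX=0.3800 tY=0.6466  stride 1/|dx|=2.0000 1/|dy|=1.1547
    cross x-line → (6,3), t=0.3800
    cross y-line → (6,2), t=0.6466
    cross y-line → (6,1), t=1.8013
    cross x-line → (5,1), t=2.3800
    cross y-line → (5,0), t=2.9560 (wall)
  → r_6 = 2.9560
beam 7: φ=135°, α=285°
  d=(0.2588,-0.9659)  start (7,3)  tX=3.1296 tY=0.5798  stride 1/|dx|=3.8637 1/|dy|=1.0353
    cross y-line → (7,2), t=0.5798
    cross y-line → (7,1), t=1.6150
    cross y-line → (7,0), t=2.6503 (wall)
  → r_7 = 2.6503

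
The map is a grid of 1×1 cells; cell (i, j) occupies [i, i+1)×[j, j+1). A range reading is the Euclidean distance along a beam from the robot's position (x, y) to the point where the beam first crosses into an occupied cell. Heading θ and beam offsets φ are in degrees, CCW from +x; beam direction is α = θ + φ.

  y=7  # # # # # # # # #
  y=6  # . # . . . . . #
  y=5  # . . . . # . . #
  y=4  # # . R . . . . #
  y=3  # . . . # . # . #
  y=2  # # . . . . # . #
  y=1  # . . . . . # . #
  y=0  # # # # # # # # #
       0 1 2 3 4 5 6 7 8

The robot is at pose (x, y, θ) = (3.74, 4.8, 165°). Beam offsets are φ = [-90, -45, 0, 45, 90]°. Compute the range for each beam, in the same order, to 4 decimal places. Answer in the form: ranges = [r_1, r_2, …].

ranges = [2.2776, 1.4800, 2.8367, 3.1639, 3.9340]

beam 1: φ=-90°, α=75°
  direction (0.2588, 0.9659); cell (3,4); t to first gridline: x 1.0046, y 0.2071 (then +3.8637 / +1.0353)
    (3,5) via y @ 0.2071
    (4,5) via x @ 1.0046
    (4,6) via y @ 1.2423
    (4,7) via y @ 2.2776  # hit
  → r_1 = 2.2776
beam 2: φ=-45°, α=120°
  direction (-0.5000, 0.8660); cell (3,4); t to first gridline: x 1.4800, y 0.2309 (then +2.0000 / +1.1547)
    (3,5) via y @ 0.2309
    (3,6) via y @ 1.3856
    (2,6) via x @ 1.4800  # hit
  → r_2 = 1.4800
beam 3: φ=0°, α=165°
  direction (-0.9659, 0.2588); cell (3,4); t to first gridline: x 0.7661, y 0.7727 (then +1.0353 / +3.8637)
    (2,4) via x @ 0.7661
    (2,5) via y @ 0.7727
    (1,5) via x @ 1.8014
    (0,5) via x @ 2.8367  # hit
  → r_3 = 2.8367
beam 4: φ=45°, α=210°
  direction (-0.8660, -0.5000); cell (3,4); t to first gridline: x 0.8545, y 1.6000 (then +1.1547 / +2.0000)
    (2,4) via x @ 0.8545
    (2,3) via y @ 1.6000
    (1,3) via x @ 2.0092
    (0,3) via x @ 3.1639  # hit
  → r_4 = 3.1639
beam 5: φ=90°, α=255°
  direction (-0.2588, -0.9659); cell (3,4); t to first gridline: x 2.8591, y 0.8282 (then +3.8637 / +1.0353)
    (3,3) via y @ 0.8282
    (3,2) via y @ 1.8635
    (2,2) via x @ 2.8591
    (2,1) via y @ 2.8988
    (2,0) via y @ 3.9340  # hit
  → r_5 = 3.9340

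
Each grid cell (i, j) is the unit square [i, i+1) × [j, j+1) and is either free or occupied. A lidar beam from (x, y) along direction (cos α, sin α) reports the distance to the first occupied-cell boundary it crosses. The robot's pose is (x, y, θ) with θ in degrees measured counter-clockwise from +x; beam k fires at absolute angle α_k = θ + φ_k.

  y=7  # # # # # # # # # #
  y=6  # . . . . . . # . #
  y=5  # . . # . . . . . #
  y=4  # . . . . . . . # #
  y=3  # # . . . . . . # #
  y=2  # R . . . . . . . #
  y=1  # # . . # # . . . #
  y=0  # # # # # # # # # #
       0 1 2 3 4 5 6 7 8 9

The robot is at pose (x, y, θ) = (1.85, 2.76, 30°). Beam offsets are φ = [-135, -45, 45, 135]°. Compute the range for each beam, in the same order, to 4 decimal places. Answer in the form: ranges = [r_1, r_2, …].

beam 1: φ=-135°, α=255°
  direction (-0.2588, -0.9659); cell (1,2); t to first gridline: x 3.2841, y 0.7868 (then +3.8637 / +1.0353)
    (1,1) via y @ 0.7868  # hit
  → r_1 = 0.7868
beam 2: φ=-45°, α=345°
  direction (0.9659, -0.2588); cell (1,2); t to first gridline: x 0.1553, y 2.9364 (then +1.0353 / +3.8637)
    (2,2) via x @ 0.1553
    (3,2) via x @ 1.1906
    (4,2) via x @ 2.2258
    (4,1) via y @ 2.9364  # hit
  → r_2 = 2.9364
beam 3: φ=45°, α=75°
  direction (0.2588, 0.9659); cell (1,2); t to first gridline: x 0.5796, y 0.2485 (then +3.8637 / +1.0353)
    (1,3) via y @ 0.2485  # hit
  → r_3 = 0.2485
beam 4: φ=135°, α=165°
  direction (-0.9659, 0.2588); cell (1,2); t to first gridline: x 0.8800, y 0.9273 (then +1.0353 / +3.8637)
    (0,2) via x @ 0.8800  # hit
  → r_4 = 0.8800

ranges = [0.7868, 2.9364, 0.2485, 0.8800]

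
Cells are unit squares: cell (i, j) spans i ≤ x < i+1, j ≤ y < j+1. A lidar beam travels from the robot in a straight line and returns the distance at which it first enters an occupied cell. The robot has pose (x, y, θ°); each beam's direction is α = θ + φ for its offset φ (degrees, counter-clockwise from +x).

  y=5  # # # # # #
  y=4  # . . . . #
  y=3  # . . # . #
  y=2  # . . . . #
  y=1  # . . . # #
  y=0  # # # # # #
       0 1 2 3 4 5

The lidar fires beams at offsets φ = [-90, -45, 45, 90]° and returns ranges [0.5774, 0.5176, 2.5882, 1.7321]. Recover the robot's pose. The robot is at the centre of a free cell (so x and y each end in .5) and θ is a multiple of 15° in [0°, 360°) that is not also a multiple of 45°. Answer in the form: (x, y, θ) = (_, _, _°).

Enumerate (i+0.5, j+0.5, θ) over the 14 free cells and 16 admissible headings. For each, cast all 4 beams and compare to the given ranges.
  (1.5, 2.5, 165°): beam 1 = 2.5882 ≠ 0.5774 ✗
  (4.5, 3.5, 330°): beam 1 = 2.8868 ≠ 0.5774 ✗
  (3.5, 2.5, 105°): beam 1 = 1.5529 ≠ 0.5774 ✗
  (2.5, 3.5, 30°): beam 1 = 2.8868 ≠ 0.5774 ✗
  …
  (3.5, 2.5, 150°): r_1=0.5774, r_2=0.5176, r_3=2.5882, r_4=1.7321 — all match ✓
Unique over the lattice → pose = (3.5, 2.5, 150°).

(x, y, θ) = (3.5, 2.5, 150°)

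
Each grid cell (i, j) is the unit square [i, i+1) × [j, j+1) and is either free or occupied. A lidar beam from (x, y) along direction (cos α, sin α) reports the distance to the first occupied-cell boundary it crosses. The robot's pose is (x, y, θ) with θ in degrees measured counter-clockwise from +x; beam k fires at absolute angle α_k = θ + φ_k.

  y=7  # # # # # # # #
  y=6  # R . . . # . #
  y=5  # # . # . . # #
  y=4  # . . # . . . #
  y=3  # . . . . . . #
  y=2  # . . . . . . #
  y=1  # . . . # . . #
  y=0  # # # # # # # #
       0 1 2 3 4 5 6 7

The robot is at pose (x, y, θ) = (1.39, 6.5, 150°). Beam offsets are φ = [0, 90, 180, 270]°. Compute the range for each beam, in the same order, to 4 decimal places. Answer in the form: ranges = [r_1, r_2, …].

ranges = [0.4503, 0.5774, 1.8591, 0.5774]

beam 1: φ=0°, α=150°
  cosα=-0.8660 sinα=0.5000 | (1,6) | tMaxX 0.4503 tMaxY 1.0000 | tΔX 1.1547 tΔY 2.0000
    t=0.4503 [x] (0,6) — stop
  → r_1 = 0.4503
beam 2: φ=90°, α=240°
  cosα=-0.5000 sinα=-0.8660 | (1,6) | tMaxX 0.7800 tMaxY 0.5774 | tΔX 2.0000 tΔY 1.1547
    t=0.5774 [y] (1,5) — stop
  → r_2 = 0.5774
beam 3: φ=180°, α=330°
  cosα=0.8660 sinα=-0.5000 | (1,6) | tMaxX 0.7044 tMaxY 1.0000 | tΔX 1.1547 tΔY 2.0000
    t=0.7044 [x] (2,6)
    t=1.0000 [y] (2,5)
    t=1.8591 [x] (3,5) — stop
  → r_3 = 1.8591
beam 4: φ=270°, α=60°
  cosα=0.5000 sinα=0.8660 | (1,6) | tMaxX 1.2200 tMaxY 0.5774 | tΔX 2.0000 tΔY 1.1547
    t=0.5774 [y] (1,7) — stop
  → r_4 = 0.5774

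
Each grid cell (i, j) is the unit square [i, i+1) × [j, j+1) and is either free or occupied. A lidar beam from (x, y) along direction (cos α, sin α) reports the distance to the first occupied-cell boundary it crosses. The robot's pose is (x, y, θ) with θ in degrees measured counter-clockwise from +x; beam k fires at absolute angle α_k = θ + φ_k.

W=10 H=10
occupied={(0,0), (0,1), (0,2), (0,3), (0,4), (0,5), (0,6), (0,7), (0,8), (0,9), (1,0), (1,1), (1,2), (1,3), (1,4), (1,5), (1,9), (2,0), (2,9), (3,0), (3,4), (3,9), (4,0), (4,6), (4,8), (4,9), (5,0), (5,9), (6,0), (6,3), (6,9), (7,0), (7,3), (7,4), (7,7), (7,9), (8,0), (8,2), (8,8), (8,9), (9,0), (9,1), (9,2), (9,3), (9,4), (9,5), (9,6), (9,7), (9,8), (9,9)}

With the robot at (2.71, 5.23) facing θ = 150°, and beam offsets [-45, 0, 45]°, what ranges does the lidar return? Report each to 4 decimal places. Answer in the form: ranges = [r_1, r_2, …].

ranges = [3.9030, 0.8198, 0.7350]

beam 1: φ=-45°, α=105°
  dir = (cos 105°, sin 105°) = (-0.2588, 0.9659); from cell (2,5)
  next x-line at t=2.7432, next y-line at t=0.7972; Δt_x=3.8637, Δt_y=1.0353
    y: enter (2,6) at t=0.7972
    y: enter (2,7) at t=1.8324
    x: enter (1,7) at t=2.7432
    y: enter (1,8) at t=2.8677
    y: enter (1,9) at t=3.9030 ← occupied
  → r_1 = 3.9030
beam 2: φ=0°, α=150°
  dir = (cos 150°, sin 150°) = (-0.8660, 0.5000); from cell (2,5)
  next x-line at t=0.8198, next y-line at t=1.5400; Δt_x=1.1547, Δt_y=2.0000
    x: enter (1,5) at t=0.8198 ← occupied
  → r_2 = 0.8198
beam 3: φ=45°, α=195°
  dir = (cos 195°, sin 195°) = (-0.9659, -0.2588); from cell (2,5)
  next x-line at t=0.7350, next y-line at t=0.8887; Δt_x=1.0353, Δt_y=3.8637
    x: enter (1,5) at t=0.7350 ← occupied
  → r_3 = 0.7350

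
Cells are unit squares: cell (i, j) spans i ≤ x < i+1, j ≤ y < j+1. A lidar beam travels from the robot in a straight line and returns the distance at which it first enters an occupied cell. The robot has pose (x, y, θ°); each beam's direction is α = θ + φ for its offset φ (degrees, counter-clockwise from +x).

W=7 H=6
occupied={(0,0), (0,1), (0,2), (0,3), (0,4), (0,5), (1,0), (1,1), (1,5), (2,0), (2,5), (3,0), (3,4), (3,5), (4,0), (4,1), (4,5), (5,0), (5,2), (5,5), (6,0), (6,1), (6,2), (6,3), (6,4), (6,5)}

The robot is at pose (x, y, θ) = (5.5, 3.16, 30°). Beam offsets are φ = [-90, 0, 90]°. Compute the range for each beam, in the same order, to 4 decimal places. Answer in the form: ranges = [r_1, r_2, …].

ranges = [0.1848, 0.5774, 2.1246]

beam 1: φ=-90°, α=300°
  d=(0.5000,-0.8660)  start (5,3)  tX=1.0000 tY=0.1848  stride 1/|dx|=2.0000 1/|dy|=1.1547
    cross y-line → (5,2), t=0.1848 (wall)
  → r_1 = 0.1848
beam 2: φ=0°, α=30°
  d=(0.8660,0.5000)  start (5,3)  tX=0.5774 tY=1.6800  stride 1/|dx|=1.1547 1/|dy|=2.0000
    cross x-line → (6,3), t=0.5774 (wall)
  → r_2 = 0.5774
beam 3: φ=90°, α=120°
  d=(-0.5000,0.8660)  start (5,3)  tX=1.0000 tY=0.9699  stride 1/|dx|=2.0000 1/|dy|=1.1547
    cross y-line → (5,4), t=0.9699
    cross x-line → (4,4), t=1.0000
    cross y-line → (4,5), t=2.1246 (wall)
  → r_3 = 2.1246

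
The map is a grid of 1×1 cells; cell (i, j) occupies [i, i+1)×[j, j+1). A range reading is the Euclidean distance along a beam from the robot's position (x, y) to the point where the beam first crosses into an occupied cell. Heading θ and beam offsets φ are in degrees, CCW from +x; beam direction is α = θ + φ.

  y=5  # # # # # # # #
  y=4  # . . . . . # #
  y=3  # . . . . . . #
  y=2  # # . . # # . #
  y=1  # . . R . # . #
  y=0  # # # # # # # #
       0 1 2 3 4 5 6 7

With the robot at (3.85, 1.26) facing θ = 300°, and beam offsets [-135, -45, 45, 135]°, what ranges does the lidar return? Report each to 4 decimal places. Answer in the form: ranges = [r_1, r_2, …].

ranges = [2.8591, 0.2692, 1.0046, 0.7661]

beam 1: φ=-135°, α=165°
  d=(-0.9659,0.2588)  start (3,1)  tX=0.8800 tY=2.8591  stride 1/|dx|=1.0353 1/|dy|=3.8637
    cross x-line → (2,1), t=0.8800
    cross x-line → (1,1), t=1.9153
    cross y-line → (1,2), t=2.8591 (wall)
  → r_1 = 2.8591
beam 2: φ=-45°, α=255°
  d=(-0.2588,-0.9659)  start (3,1)  tX=3.2841 tY=0.2692  stride 1/|dx|=3.8637 1/|dy|=1.0353
    cross y-line → (3,0), t=0.2692 (wall)
  → r_2 = 0.2692
beam 3: φ=45°, α=345°
  d=(0.9659,-0.2588)  start (3,1)  tX=0.1553 tY=1.0046  stride 1/|dx|=1.0353 1/|dy|=3.8637
    cross x-line → (4,1), t=0.1553
    cross y-line → (4,0), t=1.0046 (wall)
  → r_3 = 1.0046
beam 4: φ=135°, α=75°
  d=(0.2588,0.9659)  start (3,1)  tX=0.5796 tY=0.7661  stride 1/|dx|=3.8637 1/|dy|=1.0353
    cross x-line → (4,1), t=0.5796
    cross y-line → (4,2), t=0.7661 (wall)
  → r_4 = 0.7661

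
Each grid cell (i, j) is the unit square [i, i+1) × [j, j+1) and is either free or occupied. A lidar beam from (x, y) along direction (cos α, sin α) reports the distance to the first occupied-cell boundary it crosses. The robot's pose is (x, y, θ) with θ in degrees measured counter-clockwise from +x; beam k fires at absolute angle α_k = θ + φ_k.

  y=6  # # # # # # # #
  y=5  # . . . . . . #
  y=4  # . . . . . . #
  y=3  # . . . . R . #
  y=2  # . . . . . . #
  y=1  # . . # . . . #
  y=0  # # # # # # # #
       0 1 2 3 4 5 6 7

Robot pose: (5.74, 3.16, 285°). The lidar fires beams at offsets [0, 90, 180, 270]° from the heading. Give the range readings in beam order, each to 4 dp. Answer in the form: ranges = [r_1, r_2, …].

ranges = [2.2362, 1.3044, 2.9402, 4.9072]

beam 1: φ=0°, α=285°
  dir = (cos 285°, sin 285°) = (0.2588, -0.9659); from cell (5,3)
  next x-line at t=1.0046, next y-line at t=0.1656; Δt_x=3.8637, Δt_y=1.0353
    y: enter (5,2) at t=0.1656
    x: enter (6,2) at t=1.0046
    y: enter (6,1) at t=1.2009
    y: enter (6,0) at t=2.2362 ← occupied
  → r_1 = 2.2362
beam 2: φ=90°, α=15°
  dir = (cos 15°, sin 15°) = (0.9659, 0.2588); from cell (5,3)
  next x-line at t=0.2692, next y-line at t=3.2455; Δt_x=1.0353, Δt_y=3.8637
    x: enter (6,3) at t=0.2692
    x: enter (7,3) at t=1.3044 ← occupied
  → r_2 = 1.3044
beam 3: φ=180°, α=105°
  dir = (cos 105°, sin 105°) = (-0.2588, 0.9659); from cell (5,3)
  next x-line at t=2.8591, next y-line at t=0.8696; Δt_x=3.8637, Δt_y=1.0353
    y: enter (5,4) at t=0.8696
    y: enter (5,5) at t=1.9049
    x: enter (4,5) at t=2.8591
    y: enter (4,6) at t=2.9402 ← occupied
  → r_3 = 2.9402
beam 4: φ=270°, α=195°
  dir = (cos 195°, sin 195°) = (-0.9659, -0.2588); from cell (5,3)
  next x-line at t=0.7661, next y-line at t=0.6182; Δt_x=1.0353, Δt_y=3.8637
    y: enter (5,2) at t=0.6182
    x: enter (4,2) at t=0.7661
    x: enter (3,2) at t=1.8014
    x: enter (2,2) at t=2.8367
    x: enter (1,2) at t=3.8719
    y: enter (1,1) at t=4.4819
    x: enter (0,1) at t=4.9072 ← occupied
  → r_4 = 4.9072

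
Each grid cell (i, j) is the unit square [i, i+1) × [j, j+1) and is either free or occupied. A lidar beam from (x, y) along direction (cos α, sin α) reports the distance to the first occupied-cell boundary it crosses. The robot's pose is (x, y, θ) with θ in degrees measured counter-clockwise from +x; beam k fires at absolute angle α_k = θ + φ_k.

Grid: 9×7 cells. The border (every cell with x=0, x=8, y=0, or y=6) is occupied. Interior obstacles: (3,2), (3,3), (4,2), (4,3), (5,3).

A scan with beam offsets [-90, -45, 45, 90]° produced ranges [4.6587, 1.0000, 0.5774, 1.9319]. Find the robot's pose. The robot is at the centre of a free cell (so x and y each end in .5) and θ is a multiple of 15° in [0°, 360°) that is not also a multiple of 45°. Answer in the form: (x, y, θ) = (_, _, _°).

Enumerate (i+0.5, j+0.5, θ) over the 30 free cells and 16 admissible headings. For each, cast all 4 beams and compare to the given ranges.
  (7.5, 4.5, 240°): beam 1 = 3.0000 ≠ 4.6587 ✗
  (6.5, 3.5, 345°): beam 1 = 2.5882 ≠ 4.6587 ✗
  (2.5, 2.5, 210°): beam 1 = 3.0000 ≠ 4.6587 ✗
  (2.5, 1.5, 285°): beam 1 = 1.5529 ≠ 4.6587 ✗
  …
  (3.5, 5.5, 75°): r_1=4.6587, r_2=1.0000, r_3=0.5774, r_4=1.9319 — all match ✓
Only this pose fits every beam.

(x, y, θ) = (3.5, 5.5, 75°)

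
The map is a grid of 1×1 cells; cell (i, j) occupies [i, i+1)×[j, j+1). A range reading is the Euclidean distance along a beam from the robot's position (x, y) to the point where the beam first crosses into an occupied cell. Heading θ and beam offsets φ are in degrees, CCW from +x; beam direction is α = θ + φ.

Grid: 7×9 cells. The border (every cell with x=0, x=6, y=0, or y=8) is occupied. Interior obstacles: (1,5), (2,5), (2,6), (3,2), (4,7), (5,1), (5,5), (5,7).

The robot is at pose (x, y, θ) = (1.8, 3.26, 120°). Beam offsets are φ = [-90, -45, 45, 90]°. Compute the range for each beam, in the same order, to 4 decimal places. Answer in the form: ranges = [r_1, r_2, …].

beam 1: φ=-90°, α=30°
  d=(0.8660,0.5000)  start (1,3)  tX=0.2309 tY=1.4800  stride 1/|dx|=1.1547 1/|dy|=2.0000
    cross x-line → (2,3), t=0.2309
    cross x-line → (3,3), t=1.3856
    cross y-line → (3,4), t=1.4800
    cross x-line → (4,4), t=2.5403
    cross y-line → (4,5), t=3.4800
    cross x-line → (5,5), t=3.6950 (wall)
  → r_1 = 3.6950
beam 2: φ=-45°, α=75°
  d=(0.2588,0.9659)  start (1,3)  tX=0.7727 tY=0.7661  stride 1/|dx|=3.8637 1/|dy|=1.0353
    cross y-line → (1,4), t=0.7661
    cross x-line → (2,4), t=0.7727
    cross y-line → (2,5), t=1.8014 (wall)
  → r_2 = 1.8014
beam 3: φ=45°, α=165°
  d=(-0.9659,0.2588)  start (1,3)  tX=0.8282 tY=2.8591  stride 1/|dx|=1.0353 1/|dy|=3.8637
    cross x-line → (0,3), t=0.8282 (wall)
  → r_3 = 0.8282
beam 4: φ=90°, α=210°
  d=(-0.8660,-0.5000)  start (1,3)  tX=0.9238 tY=0.5200  stride 1/|dx|=1.1547 1/|dy|=2.0000
    cross y-line → (1,2), t=0.5200
    cross x-line → (0,2), t=0.9238 (wall)
  → r_4 = 0.9238

ranges = [3.6950, 1.8014, 0.8282, 0.9238]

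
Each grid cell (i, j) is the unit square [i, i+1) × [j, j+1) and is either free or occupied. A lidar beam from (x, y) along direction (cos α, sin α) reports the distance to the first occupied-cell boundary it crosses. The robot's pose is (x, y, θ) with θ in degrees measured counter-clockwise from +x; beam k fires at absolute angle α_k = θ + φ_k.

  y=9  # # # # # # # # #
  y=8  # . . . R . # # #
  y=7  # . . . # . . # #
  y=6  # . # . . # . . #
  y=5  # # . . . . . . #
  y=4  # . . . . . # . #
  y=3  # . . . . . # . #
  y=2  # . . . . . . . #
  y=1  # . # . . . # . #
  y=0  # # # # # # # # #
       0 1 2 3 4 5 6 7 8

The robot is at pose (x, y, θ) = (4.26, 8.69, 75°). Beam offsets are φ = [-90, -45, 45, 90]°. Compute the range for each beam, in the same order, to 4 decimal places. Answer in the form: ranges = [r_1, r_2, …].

ranges = [1.8014, 0.6200, 0.3580, 1.1977]

beam 1: φ=-90°, α=345°
  d=(0.9659,-0.2588)  start (4,8)  tX=0.7661 tY=2.6660  stride 1/|dx|=1.0353 1/|dy|=3.8637
    cross x-line → (5,8), t=0.7661
    cross x-line → (6,8), t=1.8014 (wall)
  → r_1 = 1.8014
beam 2: φ=-45°, α=30°
  d=(0.8660,0.5000)  start (4,8)  tX=0.8545 tY=0.6200  stride 1/|dx|=1.1547 1/|dy|=2.0000
    cross y-line → (4,9), t=0.6200 (wall)
  → r_2 = 0.6200
beam 3: φ=45°, α=120°
  d=(-0.5000,0.8660)  start (4,8)  tX=0.5200 tY=0.3580  stride 1/|dx|=2.0000 1/|dy|=1.1547
    cross y-line → (4,9), t=0.3580 (wall)
  → r_3 = 0.3580
beam 4: φ=90°, α=165°
  d=(-0.9659,0.2588)  start (4,8)  tX=0.2692 tY=1.1977  stride 1/|dx|=1.0353 1/|dy|=3.8637
    cross x-line → (3,8), t=0.2692
    cross y-line → (3,9), t=1.1977 (wall)
  → r_4 = 1.1977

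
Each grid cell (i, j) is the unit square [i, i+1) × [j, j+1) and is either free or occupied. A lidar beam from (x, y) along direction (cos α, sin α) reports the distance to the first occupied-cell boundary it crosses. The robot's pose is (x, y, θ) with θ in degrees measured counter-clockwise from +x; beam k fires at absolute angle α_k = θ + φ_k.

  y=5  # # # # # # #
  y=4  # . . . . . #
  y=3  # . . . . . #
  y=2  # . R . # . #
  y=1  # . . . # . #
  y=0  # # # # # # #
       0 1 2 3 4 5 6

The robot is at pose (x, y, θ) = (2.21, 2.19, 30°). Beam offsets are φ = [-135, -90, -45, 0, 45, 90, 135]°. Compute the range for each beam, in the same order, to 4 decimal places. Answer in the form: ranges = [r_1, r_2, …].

beam 1: φ=-135°, α=255°
  dir = (cos 255°, sin 255°) = (-0.2588, -0.9659); from cell (2,2)
  next x-line at t=0.8114, next y-line at t=0.1967; Δt_x=3.8637, Δt_y=1.0353
    y: enter (2,1) at t=0.1967
    x: enter (1,1) at t=0.8114
    y: enter (1,0) at t=1.2320 ← occupied
  → r_1 = 1.2320
beam 2: φ=-90°, α=300°
  dir = (cos 300°, sin 300°) = (0.5000, -0.8660); from cell (2,2)
  next x-line at t=1.5800, next y-line at t=0.2194; Δt_x=2.0000, Δt_y=1.1547
    y: enter (2,1) at t=0.2194
    y: enter (2,0) at t=1.3741 ← occupied
  → r_2 = 1.3741
beam 3: φ=-45°, α=345°
  dir = (cos 345°, sin 345°) = (0.9659, -0.2588); from cell (2,2)
  next x-line at t=0.8179, next y-line at t=0.7341; Δt_x=1.0353, Δt_y=3.8637
    y: enter (2,1) at t=0.7341
    x: enter (3,1) at t=0.8179
    x: enter (4,1) at t=1.8531 ← occupied
  → r_3 = 1.8531
beam 4: φ=0°, α=30°
  dir = (cos 30°, sin 30°) = (0.8660, 0.5000); from cell (2,2)
  next x-line at t=0.9122, next y-line at t=1.6200; Δt_x=1.1547, Δt_y=2.0000
    x: enter (3,2) at t=0.9122
    y: enter (3,3) at t=1.6200
    x: enter (4,3) at t=2.0669
    x: enter (5,3) at t=3.2216
    y: enter (5,4) at t=3.6200
    x: enter (6,4) at t=4.3763 ← occupied
  → r_4 = 4.3763
beam 5: φ=45°, α=75°
  dir = (cos 75°, sin 75°) = (0.2588, 0.9659); from cell (2,2)
  next x-line at t=3.0523, next y-line at t=0.8386; Δt_x=3.8637, Δt_y=1.0353
    y: enter (2,3) at t=0.8386
    y: enter (2,4) at t=1.8738
    y: enter (2,5) at t=2.9091 ← occupied
  → r_5 = 2.9091
beam 6: φ=90°, α=120°
  dir = (cos 120°, sin 120°) = (-0.5000, 0.8660); from cell (2,2)
  next x-line at t=0.4200, next y-line at t=0.9353; Δt_x=2.0000, Δt_y=1.1547
    x: enter (1,2) at t=0.4200
    y: enter (1,3) at t=0.9353
    y: enter (1,4) at t=2.0900
    x: enter (0,4) at t=2.4200 ← occupied
  → r_6 = 2.4200
beam 7: φ=135°, α=165°
  dir = (cos 165°, sin 165°) = (-0.9659, 0.2588); from cell (2,2)
  next x-line at t=0.2174, next y-line at t=3.1296; Δt_x=1.0353, Δt_y=3.8637
    x: enter (1,2) at t=0.2174
    x: enter (0,2) at t=1.2527 ← occupied
  → r_7 = 1.2527

ranges = [1.2320, 1.3741, 1.8531, 4.3763, 2.9091, 2.4200, 1.2527]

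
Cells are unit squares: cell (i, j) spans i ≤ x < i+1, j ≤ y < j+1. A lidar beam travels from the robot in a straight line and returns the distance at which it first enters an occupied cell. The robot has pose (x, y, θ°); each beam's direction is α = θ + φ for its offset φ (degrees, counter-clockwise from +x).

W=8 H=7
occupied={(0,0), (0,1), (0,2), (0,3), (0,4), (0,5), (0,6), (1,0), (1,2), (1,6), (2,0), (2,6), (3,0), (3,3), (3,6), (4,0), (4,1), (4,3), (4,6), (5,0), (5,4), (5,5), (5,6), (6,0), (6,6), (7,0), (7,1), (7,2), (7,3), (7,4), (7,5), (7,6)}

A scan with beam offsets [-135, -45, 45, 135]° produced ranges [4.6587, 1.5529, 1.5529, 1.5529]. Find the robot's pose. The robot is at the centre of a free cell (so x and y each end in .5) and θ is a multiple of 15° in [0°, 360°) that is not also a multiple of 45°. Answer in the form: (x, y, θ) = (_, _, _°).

(x, y, θ) = (5.5, 2.5, 330°)

The pose lattice has 24·16 = 384 candidates. Test each by forward raycasting.
  (6.5, 2.5, 150°): beam 1 = 0.5176 ≠ 4.6587 ✗
  (5.5, 2.5, 105°): beam 1 = 1.7321 ≠ 4.6587 ✗
  (5.5, 3.5, 30°): beam 1 = 1.9319 ≠ 4.6587 ✗
  (3.5, 5.5, 300°): beam 1 = 1.9319 ≠ 4.6587 ✗
  …
  (5.5, 2.5, 330°): r_1=4.6587, r_2=1.5529, r_3=1.5529, r_4=1.5529 — all match ✓
Only this pose fits every beam.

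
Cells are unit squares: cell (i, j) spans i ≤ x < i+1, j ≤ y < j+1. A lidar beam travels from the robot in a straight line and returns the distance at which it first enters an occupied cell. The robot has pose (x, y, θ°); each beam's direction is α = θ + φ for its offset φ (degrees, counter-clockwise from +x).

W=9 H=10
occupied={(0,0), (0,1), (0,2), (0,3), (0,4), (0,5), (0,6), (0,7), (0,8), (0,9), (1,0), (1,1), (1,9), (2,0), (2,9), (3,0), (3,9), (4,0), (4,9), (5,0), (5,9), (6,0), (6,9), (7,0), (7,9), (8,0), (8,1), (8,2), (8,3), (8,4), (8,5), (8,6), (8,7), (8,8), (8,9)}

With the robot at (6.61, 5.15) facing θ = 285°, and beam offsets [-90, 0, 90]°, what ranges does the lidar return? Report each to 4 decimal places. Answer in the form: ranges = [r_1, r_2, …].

beam 1: φ=-90°, α=195°
  cosα=-0.9659 sinα=-0.2588 | (6,5) | tMaxX 0.6315 tMaxY 0.5796 | tΔX 1.0353 tΔY 3.8637
    t=0.5796 [y] (6,4)
    t=0.6315 [x] (5,4)
    t=1.6668 [x] (4,4)
    t=2.7021 [x] (3,4)
    t=3.7373 [x] (2,4)
    t=4.4433 [y] (2,3)
    t=4.7726 [x] (1,3)
    t=5.8079 [x] (0,3) — stop
  → r_1 = 5.8079
beam 2: φ=0°, α=285°
  cosα=0.2588 sinα=-0.9659 | (6,5) | tMaxX 1.5068 tMaxY 0.1553 | tΔX 3.8637 tΔY 1.0353
    t=0.1553 [y] (6,4)
    t=1.1906 [y] (6,3)
    t=1.5068 [x] (7,3)
    t=2.2258 [y] (7,2)
    t=3.2611 [y] (7,1)
    t=4.2964 [y] (7,0) — stop
  → r_2 = 4.2964
beam 3: φ=90°, α=15°
  cosα=0.9659 sinα=0.2588 | (6,5) | tMaxX 0.4038 tMaxY 3.2841 | tΔX 1.0353 tΔY 3.8637
    t=0.4038 [x] (7,5)
    t=1.4390 [x] (8,5) — stop
  → r_3 = 1.4390

ranges = [5.8079, 4.2964, 1.4390]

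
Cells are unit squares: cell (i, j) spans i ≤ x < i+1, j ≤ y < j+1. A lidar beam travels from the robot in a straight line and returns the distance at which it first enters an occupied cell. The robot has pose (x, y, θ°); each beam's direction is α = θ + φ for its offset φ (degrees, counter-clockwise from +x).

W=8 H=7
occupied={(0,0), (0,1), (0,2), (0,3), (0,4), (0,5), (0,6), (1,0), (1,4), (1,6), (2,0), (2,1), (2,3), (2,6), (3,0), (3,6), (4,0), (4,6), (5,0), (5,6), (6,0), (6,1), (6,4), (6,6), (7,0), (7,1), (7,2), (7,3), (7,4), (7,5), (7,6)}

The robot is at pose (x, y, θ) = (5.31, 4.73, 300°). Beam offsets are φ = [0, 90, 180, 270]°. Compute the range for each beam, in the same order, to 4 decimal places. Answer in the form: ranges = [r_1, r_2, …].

ranges = [3.1523, 1.9514, 1.4665, 2.6674]

beam 1: φ=0°, α=300°
  d=(0.5000,-0.8660)  start (5,4)  tX=1.3800 tY=0.8429  stride 1/|dx|=2.0000 1/|dy|=1.1547
    cross y-line → (5,3), t=0.8429
    cross x-line → (6,3), t=1.3800
    cross y-line → (6,2), t=1.9976
    cross y-line → (6,1), t=3.1523 (wall)
  → r_1 = 3.1523
beam 2: φ=90°, α=30°
  d=(0.8660,0.5000)  start (5,4)  tX=0.7967 tY=0.5400  stride 1/|dx|=1.1547 1/|dy|=2.0000
    cross y-line → (5,5), t=0.5400
    cross x-line → (6,5), t=0.7967
    cross x-line → (7,5), t=1.9514 (wall)
  → r_2 = 1.9514
beam 3: φ=180°, α=120°
  d=(-0.5000,0.8660)  start (5,4)  tX=0.6200 tY=0.3118  stride 1/|dx|=2.0000 1/|dy|=1.1547
    cross y-line → (5,5), t=0.3118
    cross x-line → (4,5), t=0.6200
    cross y-line → (4,6), t=1.4665 (wall)
  → r_3 = 1.4665
beam 4: φ=270°, α=210°
  d=(-0.8660,-0.5000)  start (5,4)  tX=0.3580 tY=1.4600  stride 1/|dx|=1.1547 1/|dy|=2.0000
    cross x-line → (4,4), t=0.3580
    cross y-line → (4,3), t=1.4600
    cross x-line → (3,3), t=1.5127
    cross x-line → (2,3), t=2.6674 (wall)
  → r_4 = 2.6674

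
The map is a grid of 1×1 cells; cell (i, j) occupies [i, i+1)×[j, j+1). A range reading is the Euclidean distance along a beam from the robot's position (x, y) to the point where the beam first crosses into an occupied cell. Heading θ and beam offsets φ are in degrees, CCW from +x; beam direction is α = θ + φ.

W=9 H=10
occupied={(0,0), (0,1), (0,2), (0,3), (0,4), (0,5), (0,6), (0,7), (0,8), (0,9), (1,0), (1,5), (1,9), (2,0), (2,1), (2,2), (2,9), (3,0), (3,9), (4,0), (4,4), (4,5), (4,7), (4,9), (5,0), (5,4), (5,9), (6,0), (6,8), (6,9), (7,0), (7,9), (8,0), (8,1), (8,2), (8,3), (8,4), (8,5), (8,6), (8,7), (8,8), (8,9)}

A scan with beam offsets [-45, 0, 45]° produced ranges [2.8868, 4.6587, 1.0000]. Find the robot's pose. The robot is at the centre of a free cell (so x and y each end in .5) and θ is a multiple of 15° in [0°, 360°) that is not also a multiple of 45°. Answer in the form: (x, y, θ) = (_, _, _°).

Candidates: 48 free-cell centres × 16 headings = 768 poses. Raycast each; keep the one whose scan matches to 4 dp.
  (2.5, 6.5, 75°): beam 1 = 1.7321 ≠ 2.8868 ✗
  (3.5, 6.5, 75°): beam 1 = 1.0000 ≠ 2.8868 ✗
  (2.5, 3.5, 120°): beam 1 = 5.6940 ≠ 2.8868 ✗
  (4.5, 3.5, 330°): beam 1 = 2.5882 ≠ 2.8868 ✗
  (1.5, 1.5, 75°): beam 1 = 0.5774 ≠ 2.8868 ✗
  …
  (3.5, 3.5, 345°): r_1=2.8868, r_2=4.6587, r_3=1.0000 — all match ✓
Unique over the lattice → pose = (3.5, 3.5, 345°).

(x, y, θ) = (3.5, 3.5, 345°)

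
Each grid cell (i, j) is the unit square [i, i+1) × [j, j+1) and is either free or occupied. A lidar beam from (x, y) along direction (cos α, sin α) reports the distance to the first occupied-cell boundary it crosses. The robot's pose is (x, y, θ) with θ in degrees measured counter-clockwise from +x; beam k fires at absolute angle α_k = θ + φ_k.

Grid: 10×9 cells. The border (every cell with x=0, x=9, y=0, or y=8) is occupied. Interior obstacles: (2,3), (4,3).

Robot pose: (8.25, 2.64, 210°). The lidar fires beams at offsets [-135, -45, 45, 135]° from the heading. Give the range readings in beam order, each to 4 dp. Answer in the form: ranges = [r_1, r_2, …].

ranges = [2.8978, 3.3646, 1.6979, 0.7765]

beam 1: φ=-135°, α=75°
  dir = (cos 75°, sin 75°) = (0.2588, 0.9659); from cell (8,2)
  next x-line at t=2.8978, next y-line at t=0.3727; Δt_x=3.8637, Δt_y=1.0353
    y: enter (8,3) at t=0.3727
    y: enter (8,4) at t=1.4080
    y: enter (8,5) at t=2.4433
    x: enter (9,5) at t=2.8978 ← occupied
  → r_1 = 2.8978
beam 2: φ=-45°, α=165°
  dir = (cos 165°, sin 165°) = (-0.9659, 0.2588); from cell (8,2)
  next x-line at t=0.2588, next y-line at t=1.3909; Δt_x=1.0353, Δt_y=3.8637
    x: enter (7,2) at t=0.2588
    x: enter (6,2) at t=1.2941
    y: enter (6,3) at t=1.3909
    x: enter (5,3) at t=2.3294
    x: enter (4,3) at t=3.3646 ← occupied
  → r_2 = 3.3646
beam 3: φ=45°, α=255°
  dir = (cos 255°, sin 255°) = (-0.2588, -0.9659); from cell (8,2)
  next x-line at t=0.9659, next y-line at t=0.6626; Δt_x=3.8637, Δt_y=1.0353
    y: enter (8,1) at t=0.6626
    x: enter (7,1) at t=0.9659
    y: enter (7,0) at t=1.6979 ← occupied
  → r_3 = 1.6979
beam 4: φ=135°, α=345°
  dir = (cos 345°, sin 345°) = (0.9659, -0.2588); from cell (8,2)
  next x-line at t=0.7765, next y-line at t=2.4728; Δt_x=1.0353, Δt_y=3.8637
    x: enter (9,2) at t=0.7765 ← occupied
  → r_4 = 0.7765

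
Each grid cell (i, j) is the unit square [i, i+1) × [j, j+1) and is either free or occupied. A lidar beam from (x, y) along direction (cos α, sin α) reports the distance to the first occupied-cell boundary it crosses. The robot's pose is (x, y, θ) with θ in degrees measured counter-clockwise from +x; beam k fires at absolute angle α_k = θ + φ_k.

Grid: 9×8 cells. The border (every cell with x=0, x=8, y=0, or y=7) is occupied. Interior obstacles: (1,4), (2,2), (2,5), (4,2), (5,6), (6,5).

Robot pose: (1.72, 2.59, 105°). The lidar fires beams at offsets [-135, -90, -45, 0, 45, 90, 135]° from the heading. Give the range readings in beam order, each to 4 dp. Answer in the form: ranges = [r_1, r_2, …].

beam 1: φ=-135°, α=330°
  dir = (cos 330°, sin 330°) = (0.8660, -0.5000); from cell (1,2)
  next x-line at t=0.3233, next y-line at t=1.1800; Δt_x=1.1547, Δt_y=2.0000
    x: enter (2,2) at t=0.3233 ← occupied
  → r_1 = 0.3233
beam 2: φ=-90°, α=15°
  dir = (cos 15°, sin 15°) = (0.9659, 0.2588); from cell (1,2)
  next x-line at t=0.2899, next y-line at t=1.5841; Δt_x=1.0353, Δt_y=3.8637
    x: enter (2,2) at t=0.2899 ← occupied
  → r_2 = 0.2899
beam 3: φ=-45°, α=60°
  dir = (cos 60°, sin 60°) = (0.5000, 0.8660); from cell (1,2)
  next x-line at t=0.5600, next y-line at t=0.4734; Δt_x=2.0000, Δt_y=1.1547
    y: enter (1,3) at t=0.4734
    x: enter (2,3) at t=0.5600
    y: enter (2,4) at t=1.6281
    x: enter (3,4) at t=2.5600
    y: enter (3,5) at t=2.7828
    y: enter (3,6) at t=3.9375
    x: enter (4,6) at t=4.5600
    y: enter (4,7) at t=5.0922 ← occupied
  → r_3 = 5.0922
beam 4: φ=0°, α=105°
  dir = (cos 105°, sin 105°) = (-0.2588, 0.9659); from cell (1,2)
  next x-line at t=2.7819, next y-line at t=0.4245; Δt_x=3.8637, Δt_y=1.0353
    y: enter (1,3) at t=0.4245
    y: enter (1,4) at t=1.4597 ← occupied
  → r_4 = 1.4597
beam 5: φ=45°, α=150°
  dir = (cos 150°, sin 150°) = (-0.8660, 0.5000); from cell (1,2)
  next x-line at t=0.8314, next y-line at t=0.8200; Δt_x=1.1547, Δt_y=2.0000
    y: enter (1,3) at t=0.8200
    x: enter (0,3) at t=0.8314 ← occupied
  → r_5 = 0.8314
beam 6: φ=90°, α=195°
  dir = (cos 195°, sin 195°) = (-0.9659, -0.2588); from cell (1,2)
  next x-line at t=0.7454, next y-line at t=2.2796; Δt_x=1.0353, Δt_y=3.8637
    x: enter (0,2) at t=0.7454 ← occupied
  → r_6 = 0.7454
beam 7: φ=135°, α=240°
  dir = (cos 240°, sin 240°) = (-0.5000, -0.8660); from cell (1,2)
  next x-line at t=1.4400, next y-line at t=0.6813; Δt_x=2.0000, Δt_y=1.1547
    y: enter (1,1) at t=0.6813
    x: enter (0,1) at t=1.4400 ← occupied
  → r_7 = 1.4400

ranges = [0.3233, 0.2899, 5.0922, 1.4597, 0.8314, 0.7454, 1.4400]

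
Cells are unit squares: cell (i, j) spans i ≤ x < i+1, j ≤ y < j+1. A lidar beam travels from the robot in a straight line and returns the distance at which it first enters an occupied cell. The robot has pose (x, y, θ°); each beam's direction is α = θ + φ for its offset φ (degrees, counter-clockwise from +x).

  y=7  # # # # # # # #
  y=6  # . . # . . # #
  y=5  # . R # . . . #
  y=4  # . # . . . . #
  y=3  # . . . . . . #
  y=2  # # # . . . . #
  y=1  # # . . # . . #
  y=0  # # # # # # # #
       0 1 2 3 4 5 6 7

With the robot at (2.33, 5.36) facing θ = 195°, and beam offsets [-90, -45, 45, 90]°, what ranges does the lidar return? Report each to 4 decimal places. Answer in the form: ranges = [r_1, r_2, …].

ranges = [1.6979, 1.5358, 0.4157, 0.3727]

beam 1: φ=-90°, α=105°
  cosα=-0.2588 sinα=0.9659 | (2,5) | tMaxX 1.2750 tMaxY 0.6626 | tΔX 3.8637 tΔY 1.0353
    t=0.6626 [y] (2,6)
    t=1.2750 [x] (1,6)
    t=1.6979 [y] (1,7) — stop
  → r_1 = 1.6979
beam 2: φ=-45°, α=150°
  cosα=-0.8660 sinα=0.5000 | (2,5) | tMaxX 0.3811 tMaxY 1.2800 | tΔX 1.1547 tΔY 2.0000
    t=0.3811 [x] (1,5)
    t=1.2800 [y] (1,6)
    t=1.5358 [x] (0,6) — stop
  → r_2 = 1.5358
beam 3: φ=45°, α=240°
  cosα=-0.5000 sinα=-0.8660 | (2,5) | tMaxX 0.6600 tMaxY 0.4157 | tΔX 2.0000 tΔY 1.1547
    t=0.4157 [y] (2,4) — stop
  → r_3 = 0.4157
beam 4: φ=90°, α=285°
  cosα=0.2588 sinα=-0.9659 | (2,5) | tMaxX 2.5887 tMaxY 0.3727 | tΔX 3.8637 tΔY 1.0353
    t=0.3727 [y] (2,4) — stop
  → r_4 = 0.3727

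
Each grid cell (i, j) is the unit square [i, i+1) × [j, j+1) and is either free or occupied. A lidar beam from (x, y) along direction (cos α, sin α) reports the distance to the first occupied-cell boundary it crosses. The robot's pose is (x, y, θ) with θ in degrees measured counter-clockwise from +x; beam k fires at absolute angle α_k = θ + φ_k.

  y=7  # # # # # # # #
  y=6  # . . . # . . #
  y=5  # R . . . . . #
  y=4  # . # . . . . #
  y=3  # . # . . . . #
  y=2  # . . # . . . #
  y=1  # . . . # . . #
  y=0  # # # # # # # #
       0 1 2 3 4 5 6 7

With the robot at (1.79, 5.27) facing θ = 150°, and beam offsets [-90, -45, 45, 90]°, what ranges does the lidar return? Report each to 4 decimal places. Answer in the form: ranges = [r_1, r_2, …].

beam 1: φ=-90°, α=60°
  dir = (cos 60°, sin 60°) = (0.5000, 0.8660); from cell (1,5)
  next x-line at t=0.4200, next y-line at t=0.8429; Δt_x=2.0000, Δt_y=1.1547
    x: enter (2,5) at t=0.4200
    y: enter (2,6) at t=0.8429
    y: enter (2,7) at t=1.9976 ← occupied
  → r_1 = 1.9976
beam 2: φ=-45°, α=105°
  dir = (cos 105°, sin 105°) = (-0.2588, 0.9659); from cell (1,5)
  next x-line at t=3.0523, next y-line at t=0.7558; Δt_x=3.8637, Δt_y=1.0353
    y: enter (1,6) at t=0.7558
    y: enter (1,7) at t=1.7910 ← occupied
  → r_2 = 1.7910
beam 3: φ=45°, α=195°
  dir = (cos 195°, sin 195°) = (-0.9659, -0.2588); from cell (1,5)
  next x-line at t=0.8179, next y-line at t=1.0432; Δt_x=1.0353, Δt_y=3.8637
    x: enter (0,5) at t=0.8179 ← occupied
  → r_3 = 0.8179
beam 4: φ=90°, α=240°
  dir = (cos 240°, sin 240°) = (-0.5000, -0.8660); from cell (1,5)
  next x-line at t=1.5800, next y-line at t=0.3118; Δt_x=2.0000, Δt_y=1.1547
    y: enter (1,4) at t=0.3118
    y: enter (1,3) at t=1.4665
    x: enter (0,3) at t=1.5800 ← occupied
  → r_4 = 1.5800

ranges = [1.9976, 1.7910, 0.8179, 1.5800]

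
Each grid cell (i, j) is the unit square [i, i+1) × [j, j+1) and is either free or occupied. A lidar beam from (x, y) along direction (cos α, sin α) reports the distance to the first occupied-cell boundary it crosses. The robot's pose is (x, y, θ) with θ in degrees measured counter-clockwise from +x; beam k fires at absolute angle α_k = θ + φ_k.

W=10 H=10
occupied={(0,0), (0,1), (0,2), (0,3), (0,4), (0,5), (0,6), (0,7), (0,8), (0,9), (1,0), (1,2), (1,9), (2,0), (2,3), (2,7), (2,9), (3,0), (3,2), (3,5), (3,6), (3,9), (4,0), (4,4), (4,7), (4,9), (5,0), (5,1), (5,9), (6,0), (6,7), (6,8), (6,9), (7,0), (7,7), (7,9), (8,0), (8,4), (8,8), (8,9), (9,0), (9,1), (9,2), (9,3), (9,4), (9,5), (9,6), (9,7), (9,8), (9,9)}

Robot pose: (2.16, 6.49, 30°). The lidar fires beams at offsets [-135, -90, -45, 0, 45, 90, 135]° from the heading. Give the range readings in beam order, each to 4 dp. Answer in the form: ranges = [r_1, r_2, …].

beam 1: φ=-135°, α=255°
  cosα=-0.2588 sinα=-0.9659 | (2,6) | tMaxX 0.6182 tMaxY 0.5073 | tΔX 3.8637 tΔY 1.0353
    t=0.5073 [y] (2,5)
    t=0.6182 [x] (1,5)
    t=1.5426 [y] (1,4)
    t=2.5778 [y] (1,3)
    t=3.6131 [y] (1,2) — stop
  → r_1 = 3.6131
beam 2: φ=-90°, α=300°
  cosα=0.5000 sinα=-0.8660 | (2,6) | tMaxX 1.6800 tMaxY 0.5658 | tΔX 2.0000 tΔY 1.1547
    t=0.5658 [y] (2,5)
    t=1.6800 [x] (3,5) — stop
  → r_2 = 1.6800
beam 3: φ=-45°, α=345°
  cosα=0.9659 sinα=-0.2588 | (2,6) | tMaxX 0.8696 tMaxY 1.8932 | tΔX 1.0353 tΔY 3.8637
    t=0.8696 [x] (3,6) — stop
  → r_3 = 0.8696
beam 4: φ=0°, α=30°
  cosα=0.8660 sinα=0.5000 | (2,6) | tMaxX 0.9699 tMaxY 1.0200 | tΔX 1.1547 tΔY 2.0000
    t=0.9699 [x] (3,6) — stop
  → r_4 = 0.9699
beam 5: φ=45°, α=75°
  cosα=0.2588 sinα=0.9659 | (2,6) | tMaxX 3.2455 tMaxY 0.5280 | tΔX 3.8637 tΔY 1.0353
    t=0.5280 [y] (2,7) — stop
  → r_5 = 0.5280
beam 6: φ=90°, α=120°
  cosα=-0.5000 sinα=0.8660 | (2,6) | tMaxX 0.3200 tMaxY 0.5889 | tΔX 2.0000 tΔY 1.1547
    t=0.3200 [x] (1,6)
    t=0.5889 [y] (1,7)
    t=1.7436 [y] (1,8)
    t=2.3200 [x] (0,8) — stop
  → r_6 = 2.3200
beam 7: φ=135°, α=165°
  cosα=-0.9659 sinα=0.2588 | (2,6) | tMaxX 0.1656 tMaxY 1.9705 | tΔX 1.0353 tΔY 3.8637
    t=0.1656 [x] (1,6)
    t=1.2009 [x] (0,6) — stop
  → r_7 = 1.2009

ranges = [3.6131, 1.6800, 0.8696, 0.9699, 0.5280, 2.3200, 1.2009]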